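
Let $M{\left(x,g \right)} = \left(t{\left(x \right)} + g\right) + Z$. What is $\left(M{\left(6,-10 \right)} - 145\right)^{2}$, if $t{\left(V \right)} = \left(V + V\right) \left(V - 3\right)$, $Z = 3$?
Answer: $13456$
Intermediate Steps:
$t{\left(V \right)} = 2 V \left(-3 + V\right)$
$M{\left(x,g \right)} = 3 + g + 2 x \left(-3 + x\right)$ ($M{\left(x,g \right)} = \left(2 x \left(-3 + x\right) + g\right) + 3 = \left(g + 2 x \left(-3 + x\right)\right) + 3 = 3 + g + 2 x \left(-3 + x\right)$)
$\left(M{\left(6,-10 \right)} - 145\right)^{2} = \left(\left(3 - 10 + 2 \cdot 6 \left(-3 + 6\right)\right) - 145\right)^{2} = \left(\left(3 - 10 + 2 \cdot 6 \cdot 3\right) - 145\right)^{2} = \left(\left(3 - 10 + 36\right) - 145\right)^{2} = \left(29 - 145\right)^{2} = \left(-116\right)^{2} = 13456$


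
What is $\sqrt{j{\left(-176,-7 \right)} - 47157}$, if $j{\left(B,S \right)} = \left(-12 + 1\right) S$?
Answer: $2 i \sqrt{11770} \approx 216.98 i$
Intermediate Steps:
$j{\left(B,S \right)} = - 11 S$
$\sqrt{j{\left(-176,-7 \right)} - 47157} = \sqrt{\left(-11\right) \left(-7\right) - 47157} = \sqrt{77 - 47157} = \sqrt{-47080} = 2 i \sqrt{11770}$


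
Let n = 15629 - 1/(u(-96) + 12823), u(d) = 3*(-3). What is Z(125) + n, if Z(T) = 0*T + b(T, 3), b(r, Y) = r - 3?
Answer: 201833313/12814 ≈ 15751.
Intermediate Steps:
b(r, Y) = -3 + r
u(d) = -9
n = 200270005/12814 (n = 15629 - 1/(-9 + 12823) = 15629 - 1/12814 = 200270005/12814 ≈ 15629.)
Z(T) = -3 + T (Z(T) = 0*T + (-3 + T) = 0 + (-3 + T) = -3 + T)
Z(125) + n = (-3 + 125) + 200270005/12814 = 122 + 200270005/12814 = 201833313/12814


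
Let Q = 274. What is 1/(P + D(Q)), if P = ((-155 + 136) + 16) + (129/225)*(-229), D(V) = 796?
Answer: 75/49628 ≈ 0.0015112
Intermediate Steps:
P = -10072/75 (P = (-19 + 16) + (129*(1/225))*(-229) = -3 + (43/75)*(-229) = -3 - 9847/75 = -10072/75 ≈ -134.29)
1/(P + D(Q)) = 1/(-10072/75 + 796) = 1/(49628/75) = 75/49628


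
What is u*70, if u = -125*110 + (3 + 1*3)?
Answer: -962080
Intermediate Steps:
u = -13744 (u = -13750 + (3 + 3) = -13750 + 6 = -13744)
u*70 = -13744*70 = -962080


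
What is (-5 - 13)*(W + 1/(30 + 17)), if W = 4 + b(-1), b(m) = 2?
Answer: -5094/47 ≈ -108.38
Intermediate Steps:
W = 6 (W = 4 + 2 = 6)
(-5 - 13)*(W + 1/(30 + 17)) = (-5 - 13)*(6 + 1/(30 + 17)) = -18*(6 + 1/47) = -18*283/47 = -5094/47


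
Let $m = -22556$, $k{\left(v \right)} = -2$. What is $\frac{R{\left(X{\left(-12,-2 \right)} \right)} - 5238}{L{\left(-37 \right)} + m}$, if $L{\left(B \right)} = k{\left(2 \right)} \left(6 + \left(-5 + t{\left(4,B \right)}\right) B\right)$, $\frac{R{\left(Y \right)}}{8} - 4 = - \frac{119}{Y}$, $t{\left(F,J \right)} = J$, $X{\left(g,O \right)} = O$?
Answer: $\frac{2365}{12838} \approx 0.18422$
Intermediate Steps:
$R{\left(Y \right)} = 32 - \frac{952}{Y}$ ($R{\left(Y \right)} = 32 + 8 \left(- \frac{119}{Y}\right) = 32 - \frac{952}{Y}$)
$L{\left(B \right)} = -12 - 2 B \left(-5 + B\right)$ ($L{\left(B \right)} = - 2 \left(6 + \left(-5 + B\right) B\right) = - 2 \left(6 + B \left(-5 + B\right)\right) = -12 - 2 B \left(-5 + B\right)$)
$\frac{R{\left(X{\left(-12,-2 \right)} \right)} - 5238}{L{\left(-37 \right)} + m} = \frac{\left(32 - \frac{952}{-2}\right) - 5238}{\left(-12 - 2 \left(-37\right)^{2} + 10 \left(-37\right)\right) - 22556} = \frac{\left(32 - -476\right) - 5238}{\left(-12 - 2738 - 370\right) - 22556} = \frac{\left(32 + 476\right) - 5238}{\left(-12 - 2738 - 370\right) - 22556} = \frac{508 - 5238}{-3120 - 22556} = - \frac{4730}{-25676} = \left(-4730\right) \left(- \frac{1}{25676}\right) = \frac{2365}{12838}$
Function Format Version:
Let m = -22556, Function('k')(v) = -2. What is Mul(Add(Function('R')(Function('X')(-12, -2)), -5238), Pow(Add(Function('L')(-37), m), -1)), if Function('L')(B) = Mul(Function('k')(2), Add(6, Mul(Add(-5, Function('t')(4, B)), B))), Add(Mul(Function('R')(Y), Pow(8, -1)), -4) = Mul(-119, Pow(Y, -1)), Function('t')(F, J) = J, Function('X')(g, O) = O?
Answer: Rational(2365, 12838) ≈ 0.18422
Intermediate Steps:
Function('R')(Y) = Add(32, Mul(-952, Pow(Y, -1))) (Function('R')(Y) = Add(32, Mul(8, Mul(-119, Pow(Y, -1)))) = Add(32, Mul(-952, Pow(Y, -1))))
Function('L')(B) = Add(-12, Mul(-2, B, Add(-5, B))) (Function('L')(B) = Mul(-2, Add(6, Mul(Add(-5, B), B))) = Mul(-2, Add(6, Mul(B, Add(-5, B)))) = Add(-12, Mul(-2, B, Add(-5, B))))
Mul(Add(Function('R')(Function('X')(-12, -2)), -5238), Pow(Add(Function('L')(-37), m), -1)) = Mul(Add(Add(32, Mul(-952, Pow(-2, -1))), -5238), Pow(Add(Add(-12, Mul(-2, Pow(-37, 2)), Mul(10, -37)), -22556), -1)) = Mul(Add(Add(32, Mul(-952, Rational(-1, 2))), -5238), Pow(Add(Add(-12, Mul(-2, 1369), -370), -22556), -1)) = Mul(Add(Add(32, 476), -5238), Pow(Add(Add(-12, -2738, -370), -22556), -1)) = Mul(Add(508, -5238), Pow(Add(-3120, -22556), -1)) = Mul(-4730, Pow(-25676, -1)) = Mul(-4730, Rational(-1, 25676)) = Rational(2365, 12838)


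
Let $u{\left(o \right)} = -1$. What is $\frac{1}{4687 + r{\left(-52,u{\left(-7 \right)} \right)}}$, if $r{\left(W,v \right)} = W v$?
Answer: $\frac{1}{4739} \approx 0.00021101$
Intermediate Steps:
$\frac{1}{4687 + r{\left(-52,u{\left(-7 \right)} \right)}} = \frac{1}{4687 - -52} = \frac{1}{4687 + 52} = \frac{1}{4739}$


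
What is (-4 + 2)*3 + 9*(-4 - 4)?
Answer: -78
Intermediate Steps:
(-4 + 2)*3 + 9*(-4 - 4) = -2*3 + 9*(-8) = -6 - 72 = -78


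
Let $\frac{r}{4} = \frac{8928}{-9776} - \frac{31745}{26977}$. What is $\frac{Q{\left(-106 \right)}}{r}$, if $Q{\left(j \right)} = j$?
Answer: $\frac{873596191}{68898722} \approx 12.679$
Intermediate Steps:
$r = - \frac{137797444}{16482947}$ ($r = 4 \left(\frac{8928}{-9776} - \frac{31745}{26977}\right) = 4 \left(8928 \left(- \frac{1}{9776}\right) - \frac{31745}{26977}\right) = 4 \left(- \frac{558}{611} - \frac{31745}{26977}\right) = 4 \left(- \frac{34449361}{16482947}\right) = - \frac{137797444}{16482947} \approx -8.36$)
$\frac{Q{\left(-106 \right)}}{r} = - \frac{106}{- \frac{137797444}{16482947}} = \left(-106\right) \left(- \frac{16482947}{137797444}\right) = \frac{873596191}{68898722}$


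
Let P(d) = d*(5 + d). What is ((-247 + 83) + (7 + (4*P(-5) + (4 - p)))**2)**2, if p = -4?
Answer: 3721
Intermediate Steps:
((-247 + 83) + (7 + (4*P(-5) + (4 - p)))**2)**2 = ((-247 + 83) + (7 + (4*(-5*(5 - 5)) + (4 - 1*(-4))))**2)**2 = (-164 + (7 + (4*(-5*0) + (4 + 4)))**2)**2 = (-164 + (7 + (4*0 + 8))**2)**2 = (-164 + (7 + (0 + 8))**2)**2 = (-164 + (7 + 8)**2)**2 = (-164 + 15**2)**2 = (-164 + 225)**2 = 61**2 = 3721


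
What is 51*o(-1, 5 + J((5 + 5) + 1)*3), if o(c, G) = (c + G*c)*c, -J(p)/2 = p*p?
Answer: -36720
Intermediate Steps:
J(p) = -2*p² (J(p) = -2*p*p = -2*p²)
o(c, G) = c*(c + G*c)
51*o(-1, 5 + J((5 + 5) + 1)*3) = 51*((-1)²*(1 + (5 - 2*((5 + 5) + 1)²*3))) = 51*(1*(1 + (5 - 2*(10 + 1)²*3))) = 51*(1*(1 + (5 - 2*11²*3))) = 51*(1*(1 + (5 - 2*121*3))) = 51*(1*(1 + (5 - 242*3))) = 51*(1*(1 + (5 - 726))) = 51*(1*(1 - 721)) = 51*(1*(-720)) = 51*(-720) = -36720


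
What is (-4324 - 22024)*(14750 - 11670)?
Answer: -81151840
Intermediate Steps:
(-4324 - 22024)*(14750 - 11670) = -26348*3080 = -81151840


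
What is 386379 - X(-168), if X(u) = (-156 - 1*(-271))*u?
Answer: 405699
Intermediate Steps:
X(u) = 115*u (X(u) = (-156 + 271)*u = 115*u)
386379 - X(-168) = 386379 - 115*(-168) = 386379 - 1*(-19320) = 386379 + 19320 = 405699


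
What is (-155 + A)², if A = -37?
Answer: 36864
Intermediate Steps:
(-155 + A)² = (-155 - 37)² = (-192)² = 36864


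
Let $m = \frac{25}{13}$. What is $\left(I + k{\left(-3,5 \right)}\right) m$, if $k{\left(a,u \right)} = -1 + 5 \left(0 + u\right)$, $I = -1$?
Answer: $\frac{575}{13} \approx 44.231$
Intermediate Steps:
$m = \frac{25}{13}$ ($m = 25 \cdot \frac{1}{13} = \frac{25}{13} \approx 1.9231$)
$k{\left(a,u \right)} = -1 + 5 u$
$\left(I + k{\left(-3,5 \right)}\right) m = \left(-1 + \left(-1 + 5 \cdot 5\right)\right) \frac{25}{13} = \left(-1 + \left(-1 + 25\right)\right) \frac{25}{13} = \left(-1 + 24\right) \frac{25}{13} = 23 \cdot \frac{25}{13} = \frac{575}{13}$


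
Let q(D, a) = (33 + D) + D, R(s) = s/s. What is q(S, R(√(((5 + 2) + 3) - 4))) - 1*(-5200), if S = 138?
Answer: 5509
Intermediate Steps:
R(s) = 1
q(D, a) = 33 + 2*D
q(S, R(√(((5 + 2) + 3) - 4))) - 1*(-5200) = (33 + 2*138) - 1*(-5200) = (33 + 276) + 5200 = 309 + 5200 = 5509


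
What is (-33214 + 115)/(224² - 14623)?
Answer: -11033/11851 ≈ -0.93098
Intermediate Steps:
(-33214 + 115)/(224² - 14623) = -33099/(50176 - 14623) = -33099/35553 = -33099*1/35553 = -11033/11851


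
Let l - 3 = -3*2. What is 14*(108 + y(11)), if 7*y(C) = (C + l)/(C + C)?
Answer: 16640/11 ≈ 1512.7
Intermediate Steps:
l = -3 (l = 3 - 3*2 = 3 - 6 = -3)
y(C) = (-3 + C)/(14*C) (y(C) = ((C - 3)/(C + C))/7 = ((-3 + C)/((2*C)))/7 = ((-3 + C)*(1/(2*C)))/7 = ((-3 + C)/(2*C))/7 = (-3 + C)/(14*C))
14*(108 + y(11)) = 14*(108 + (1/14)*(-3 + 11)/11) = 14*(108 + (1/14)*(1/11)*8) = 14*(108 + 4/77) = 14*(8320/77) = 16640/11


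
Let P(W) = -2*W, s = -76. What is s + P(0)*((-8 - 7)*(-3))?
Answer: -76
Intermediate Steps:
s + P(0)*((-8 - 7)*(-3)) = -76 + (-2*0)*((-8 - 7)*(-3)) = -76 + 0*(-15*(-3)) = -76 + 0*45 = -76 + 0 = -76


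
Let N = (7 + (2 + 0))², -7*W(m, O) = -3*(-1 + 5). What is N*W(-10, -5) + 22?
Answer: 1126/7 ≈ 160.86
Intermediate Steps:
W(m, O) = 12/7 (W(m, O) = -(-3)*(-1 + 5)/7 = -(-3)*4/7 = -⅐*(-12) = 12/7)
N = 81 (N = (7 + 2)² = 9² = 81)
N*W(-10, -5) + 22 = 81*(12/7) + 22 = 972/7 + 22 = 1126/7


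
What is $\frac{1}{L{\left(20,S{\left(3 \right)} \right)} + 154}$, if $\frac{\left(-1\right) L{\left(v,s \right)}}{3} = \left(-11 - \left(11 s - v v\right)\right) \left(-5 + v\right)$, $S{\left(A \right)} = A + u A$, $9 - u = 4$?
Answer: $- \frac{1}{8441} \approx -0.00011847$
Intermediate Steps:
$u = 5$ ($u = 9 - 4 = 5$)
$S{\left(A \right)} = 6 A$ ($S{\left(A \right)} = A + 5 A = 6 A$)
$L{\left(v,s \right)} = - 3 \left(-5 + v\right) \left(-11 + v^{2} - 11 s\right)$ ($L{\left(v,s \right)} = - 3 \left(-11 - \left(11 s - v v\right)\right) \left(-5 + v\right) = - 3 \left(-11 - \left(- v^{2} + 11 s\right)\right) \left(-5 + v\right) = - 3 \left(-11 + v^{2} - 11 s\right) \left(-5 + v\right) = - 3 \left(-5 + v\right) \left(-11 + v^{2} - 11 s\right)$)
$\frac{1}{L{\left(20,S{\left(3 \right)} \right)} + 154} = \frac{1}{\left(-165 - 165 \cdot 6 \cdot 3 - 3 \cdot 20^{3} + 15 \cdot 20^{2} + 33 \cdot 20 + 33 \cdot 6 \cdot 3 \cdot 20\right) + 154} = \frac{1}{\left(-165 - 2970 - 24000 + 15 \cdot 400 + 660 + 33 \cdot 18 \cdot 20\right) + 154} = \frac{1}{\left(-165 - 2970 - 24000 + 6000 + 660 + 11880\right) + 154} = \frac{1}{-8595 + 154} = \frac{1}{-8441} = - \frac{1}{8441}$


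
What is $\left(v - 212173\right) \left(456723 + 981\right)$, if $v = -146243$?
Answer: $-164048436864$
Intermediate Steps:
$\left(v - 212173\right) \left(456723 + 981\right) = \left(-146243 - 212173\right) \left(456723 + 981\right) = \left(-358416\right) 457704 = -164048436864$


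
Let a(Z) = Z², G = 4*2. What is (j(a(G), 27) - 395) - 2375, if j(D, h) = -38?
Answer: -2808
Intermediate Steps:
G = 8
(j(a(G), 27) - 395) - 2375 = (-38 - 395) - 2375 = -433 - 2375 = -2808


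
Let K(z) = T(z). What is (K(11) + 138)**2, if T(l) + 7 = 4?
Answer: 18225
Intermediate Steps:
T(l) = -3 (T(l) = -7 + 4 = -3)
K(z) = -3
(K(11) + 138)**2 = (-3 + 138)**2 = 135**2 = 18225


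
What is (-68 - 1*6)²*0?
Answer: 0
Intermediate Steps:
(-68 - 1*6)²*0 = (-68 - 6)²*0 = (-74)²*0 = 5476*0 = 0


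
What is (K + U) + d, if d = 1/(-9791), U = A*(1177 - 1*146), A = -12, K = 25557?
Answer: 129094334/9791 ≈ 13185.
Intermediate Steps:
U = -12372 (U = -12*(1177 - 1*146) = -12*(1177 - 146) = -12*1031 = -12372)
d = -1/9791 ≈ -0.00010213
(K + U) + d = (25557 - 12372) - 1/9791 = 13185 - 1/9791 = 129094334/9791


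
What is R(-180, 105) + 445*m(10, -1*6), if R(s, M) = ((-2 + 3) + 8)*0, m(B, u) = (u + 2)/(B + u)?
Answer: -445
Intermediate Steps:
m(B, u) = (2 + u)/(B + u)
R(s, M) = 0 (R(s, M) = (1 + 8)*0 = 9*0 = 0)
R(-180, 105) + 445*m(10, -1*6) = 0 + 445*((2 - 1*6)/(10 - 1*6)) = 0 + 445*((2 - 6)/(10 - 6)) = 0 + 445*(-4/4) = 0 + 445*((1/4)*(-4)) = 0 + 445*(-1) = 0 - 445 = -445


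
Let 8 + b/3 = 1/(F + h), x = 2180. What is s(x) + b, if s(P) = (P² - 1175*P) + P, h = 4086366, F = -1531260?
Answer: 1867830181313/851702 ≈ 2.1931e+6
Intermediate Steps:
s(P) = P² - 1174*P
b = -20440847/851702 (b = -24 + 3/(-1531260 + 4086366) = -24 + 3/2555106 = -24 + 3*(1/2555106) = -24 + 1/851702 = -20440847/851702 ≈ -24.000)
s(x) + b = 2180*(-1174 + 2180) - 20440847/851702 = 2180*1006 - 20440847/851702 = 2193080 - 20440847/851702 = 1867830181313/851702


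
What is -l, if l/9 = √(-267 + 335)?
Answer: -18*√17 ≈ -74.216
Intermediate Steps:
l = 18*√17 (l = 9*√(-267 + 335) = 9*√68 = 9*(2*√17) = 18*√17 ≈ 74.216)
-l = -18*√17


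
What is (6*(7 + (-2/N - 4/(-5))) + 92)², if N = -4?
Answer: 502681/25 ≈ 20107.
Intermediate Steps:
(6*(7 + (-2/N - 4/(-5))) + 92)² = (6*(7 + (-2/(-4) - 4/(-5))) + 92)² = (6*(7 + (-2*(-¼) - 4*(-⅕))) + 92)² = (6*(7 + (½ + ⅘)) + 92)² = (6*(7 + 13/10) + 92)² = (6*(83/10) + 92)² = (249/5 + 92)² = (709/5)² = 502681/25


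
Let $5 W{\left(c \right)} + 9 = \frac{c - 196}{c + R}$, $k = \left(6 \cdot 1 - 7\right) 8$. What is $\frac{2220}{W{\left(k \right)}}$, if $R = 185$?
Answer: $- \frac{654900}{599} \approx -1093.3$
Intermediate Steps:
$k = -8$ ($k = \left(6 - 7\right) 8 = \left(-1\right) 8 = -8$)
$W{\left(c \right)} = - \frac{9}{5} + \frac{-196 + c}{5 \left(185 + c\right)}$ ($W{\left(c \right)} = - \frac{9}{5} + \frac{\left(c - 196\right) \frac{1}{c + 185}}{5} = - \frac{9}{5} + \frac{\left(-196 + c\right) \frac{1}{185 + c}}{5} = - \frac{9}{5} + \frac{\frac{1}{185 + c} \left(-196 + c\right)}{5} = - \frac{9}{5} + \frac{-196 + c}{5 \left(185 + c\right)}$)
$\frac{2220}{W{\left(k \right)}} = \frac{2220}{\frac{1}{5} \frac{1}{185 - 8} \left(-1861 - -64\right)} = \frac{2220}{\frac{1}{5} \cdot \frac{1}{177} \left(-1861 + 64\right)} = \frac{2220}{\frac{1}{5} \cdot \frac{1}{177} \left(-1797\right)} = \frac{2220}{- \frac{599}{295}} = 2220 \left(- \frac{295}{599}\right) = - \frac{654900}{599}$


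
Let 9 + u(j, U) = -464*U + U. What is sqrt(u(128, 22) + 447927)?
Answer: 2*sqrt(109433) ≈ 661.61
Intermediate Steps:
u(j, U) = -9 - 463*U (u(j, U) = -9 + (-464*U + U) = -9 - 463*U)
sqrt(u(128, 22) + 447927) = sqrt((-9 - 463*22) + 447927) = sqrt((-9 - 10186) + 447927) = sqrt(-10195 + 447927) = sqrt(437732) = 2*sqrt(109433)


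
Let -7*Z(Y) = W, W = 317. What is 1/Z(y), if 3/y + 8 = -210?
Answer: -7/317 ≈ -0.022082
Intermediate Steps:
y = -3/218 (y = 3/(-8 - 210) = 3/(-218) = 3*(-1/218) = -3/218 ≈ -0.013761)
Z(Y) = -317/7 (Z(Y) = -⅐*317 = -317/7)
1/Z(y) = 1/(-317/7) = -7/317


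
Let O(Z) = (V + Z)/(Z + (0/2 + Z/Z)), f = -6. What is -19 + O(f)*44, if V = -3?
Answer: 301/5 ≈ 60.200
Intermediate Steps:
O(Z) = (-3 + Z)/(1 + Z) (O(Z) = (-3 + Z)/(Z + (0/2 + Z/Z)) = (-3 + Z)/(Z + (0*(½) + 1)) = (-3 + Z)/(Z + (0 + 1)) = (-3 + Z)/(Z + 1) = (-3 + Z)/(1 + Z))
-19 + O(f)*44 = -19 + ((-3 - 6)/(1 - 6))*44 = -19 + (-9/(-5))*44 = -19 - ⅕*(-9)*44 = -19 + (9/5)*44 = -19 + 396/5 = 301/5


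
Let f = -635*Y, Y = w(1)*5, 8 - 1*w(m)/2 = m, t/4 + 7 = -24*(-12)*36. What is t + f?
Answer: -3006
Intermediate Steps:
t = 41444 (t = -28 + 4*(-24*(-12)*36) = -28 + 4*(288*36) = -28 + 4*10368 = -28 + 41472 = 41444)
w(m) = 16 - 2*m
Y = 70 (Y = (16 - 2*1)*5 = (16 - 2)*5 = 14*5 = 70)
f = -44450 (f = -635*70 = -44450)
t + f = 41444 - 44450 = -3006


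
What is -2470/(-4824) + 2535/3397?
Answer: 10309715/8193564 ≈ 1.2583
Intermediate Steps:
-2470/(-4824) + 2535/3397 = -2470*(-1/4824) + 2535*(1/3397) = 1235/2412 + 2535/3397 = 10309715/8193564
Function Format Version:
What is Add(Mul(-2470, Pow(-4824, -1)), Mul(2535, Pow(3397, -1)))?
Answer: Rational(10309715, 8193564) ≈ 1.2583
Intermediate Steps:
Add(Mul(-2470, Pow(-4824, -1)), Mul(2535, Pow(3397, -1))) = Add(Mul(-2470, Rational(-1, 4824)), Mul(2535, Rational(1, 3397))) = Add(Rational(1235, 2412), Rational(2535, 3397)) = Rational(10309715, 8193564)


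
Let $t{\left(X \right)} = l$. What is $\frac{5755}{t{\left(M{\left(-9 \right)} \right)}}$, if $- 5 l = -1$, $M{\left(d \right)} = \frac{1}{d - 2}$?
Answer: $28775$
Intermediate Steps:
$M{\left(d \right)} = \frac{1}{-2 + d}$
$l = \frac{1}{5}$ ($l = \left(- \frac{1}{5}\right) \left(-1\right) = \frac{1}{5} \approx 0.2$)
$t{\left(X \right)} = \frac{1}{5}$
$\frac{5755}{t{\left(M{\left(-9 \right)} \right)}} = 5755 \frac{1}{\frac{1}{5}} = 5755 \cdot 5 = 28775$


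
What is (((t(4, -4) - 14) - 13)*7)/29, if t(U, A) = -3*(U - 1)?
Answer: -252/29 ≈ -8.6897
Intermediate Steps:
t(U, A) = 3 - 3*U (t(U, A) = -3*(-1 + U) = 3 - 3*U)
(((t(4, -4) - 14) - 13)*7)/29 = ((((3 - 3*4) - 14) - 13)*7)/29 = ((((3 - 12) - 14) - 13)*7)*(1/29) = (((-9 - 14) - 13)*7)*(1/29) = ((-23 - 13)*7)*(1/29) = -36*7*(1/29) = -252*1/29 = -252/29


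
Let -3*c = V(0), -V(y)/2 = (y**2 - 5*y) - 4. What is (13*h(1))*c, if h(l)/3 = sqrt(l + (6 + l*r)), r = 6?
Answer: -104*sqrt(13) ≈ -374.98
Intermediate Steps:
V(y) = 8 - 2*y**2 + 10*y (V(y) = -2*((y**2 - 5*y) - 4) = -2*(-4 + y**2 - 5*y) = 8 - 2*y**2 + 10*y)
c = -8/3 (c = -(8 - 2*0**2 + 10*0)/3 = -(8 - 2*0 + 0)/3 = -(8 + 0 + 0)/3 = -1/3*8 = -8/3 ≈ -2.6667)
h(l) = 3*sqrt(6 + 7*l) (h(l) = 3*sqrt(l + (6 + l*6)) = 3*sqrt(l + (6 + 6*l)) = 3*sqrt(6 + 7*l))
(13*h(1))*c = (13*(3*sqrt(6 + 7*1)))*(-8/3) = (13*(3*sqrt(6 + 7)))*(-8/3) = (13*(3*sqrt(13)))*(-8/3) = (39*sqrt(13))*(-8/3) = -104*sqrt(13)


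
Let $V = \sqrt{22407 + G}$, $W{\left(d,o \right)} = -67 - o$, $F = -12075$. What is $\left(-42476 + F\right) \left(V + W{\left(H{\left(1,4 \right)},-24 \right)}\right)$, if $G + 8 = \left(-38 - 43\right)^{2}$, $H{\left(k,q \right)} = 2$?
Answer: $2345693 - 218204 \sqrt{1810} \approx -6.9376 \cdot 10^{6}$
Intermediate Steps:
$G = 6553$ ($G = -8 + \left(-38 - 43\right)^{2} = -8 + \left(-81\right)^{2} = -8 + 6561 = 6553$)
$V = 4 \sqrt{1810}$ ($V = \sqrt{22407 + 6553} = \sqrt{28960} = 4 \sqrt{1810} \approx 170.18$)
$\left(-42476 + F\right) \left(V + W{\left(H{\left(1,4 \right)},-24 \right)}\right) = \left(-42476 - 12075\right) \left(4 \sqrt{1810} - 43\right) = - 54551 \left(4 \sqrt{1810} + \left(-67 + 24\right)\right) = - 54551 \left(4 \sqrt{1810} - 43\right) = - 54551 \left(-43 + 4 \sqrt{1810}\right) = 2345693 - 218204 \sqrt{1810}$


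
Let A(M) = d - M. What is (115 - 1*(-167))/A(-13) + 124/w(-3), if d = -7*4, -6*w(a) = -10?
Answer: 278/5 ≈ 55.600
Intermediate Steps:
w(a) = 5/3 (w(a) = -⅙*(-10) = 5/3)
d = -28
A(M) = -28 - M
(115 - 1*(-167))/A(-13) + 124/w(-3) = (115 - 1*(-167))/(-28 - 1*(-13)) + 124/(5/3) = (115 + 167)/(-28 + 13) + 124*(⅗) = 282/(-15) + 372/5 = 282*(-1/15) + 372/5 = -94/5 + 372/5 = 278/5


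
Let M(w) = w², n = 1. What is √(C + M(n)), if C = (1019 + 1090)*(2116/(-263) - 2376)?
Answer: I*√347778358499/263 ≈ 2242.3*I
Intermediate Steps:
C = -1322351436/263 (C = 2109*(2116*(-1/263) - 2376) = 2109*(-2116/263 - 2376) = 2109*(-627004/263) = -1322351436/263 ≈ -5.0280e+6)
√(C + M(n)) = √(-1322351436/263 + 1²) = √(-1322351436/263 + 1) = √(-1322351173/263) = I*√347778358499/263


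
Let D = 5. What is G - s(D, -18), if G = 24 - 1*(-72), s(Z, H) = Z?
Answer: 91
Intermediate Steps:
G = 96 (G = 24 + 72 = 96)
G - s(D, -18) = 96 - 1*5 = 96 - 5 = 91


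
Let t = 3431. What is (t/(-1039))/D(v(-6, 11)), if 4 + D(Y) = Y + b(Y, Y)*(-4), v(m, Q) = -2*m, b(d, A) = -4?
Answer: -3431/24936 ≈ -0.13759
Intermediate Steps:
D(Y) = 12 + Y (D(Y) = -4 + (Y - 4*(-4)) = -4 + (Y + 16) = -4 + (16 + Y) = 12 + Y)
(t/(-1039))/D(v(-6, 11)) = (3431/(-1039))/(12 - 2*(-6)) = (3431*(-1/1039))/(12 + 12) = -3431/1039/24 = -3431/1039*1/24 = -3431/24936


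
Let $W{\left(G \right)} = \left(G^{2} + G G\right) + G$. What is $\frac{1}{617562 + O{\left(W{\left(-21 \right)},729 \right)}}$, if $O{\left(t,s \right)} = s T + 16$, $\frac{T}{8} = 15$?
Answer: $\frac{1}{705058} \approx 1.4183 \cdot 10^{-6}$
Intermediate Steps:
$W{\left(G \right)} = G + 2 G^{2}$ ($W{\left(G \right)} = \left(G^{2} + G^{2}\right) + G = 2 G^{2} + G = G + 2 G^{2}$)
$T = 120$ ($T = 8 \cdot 15 = 120$)
$O{\left(t,s \right)} = 16 + 120 s$ ($O{\left(t,s \right)} = s 120 + 16 = 120 s + 16 = 16 + 120 s$)
$\frac{1}{617562 + O{\left(W{\left(-21 \right)},729 \right)}} = \frac{1}{617562 + \left(16 + 120 \cdot 729\right)} = \frac{1}{617562 + \left(16 + 87480\right)} = \frac{1}{617562 + 87496} = \frac{1}{705058}$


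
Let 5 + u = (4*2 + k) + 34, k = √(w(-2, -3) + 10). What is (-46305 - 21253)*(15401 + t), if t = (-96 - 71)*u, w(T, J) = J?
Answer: -623019876 + 11282186*√7 ≈ -5.9317e+8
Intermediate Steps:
k = √7 (k = √(-3 + 10) = √7 ≈ 2.6458)
u = 37 + √7 (u = -5 + ((4*2 + √7) + 34) = -5 + ((8 + √7) + 34) = -5 + (42 + √7) = 37 + √7 ≈ 39.646)
t = -6179 - 167*√7 (t = (-96 - 71)*(37 + √7) = -167*(37 + √7) = -6179 - 167*√7 ≈ -6620.8)
(-46305 - 21253)*(15401 + t) = (-46305 - 21253)*(15401 + (-6179 - 167*√7)) = -67558*(9222 - 167*√7) = -623019876 + 11282186*√7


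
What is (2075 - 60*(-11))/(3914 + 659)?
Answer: 2735/4573 ≈ 0.59808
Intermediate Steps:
(2075 - 60*(-11))/(3914 + 659) = (2075 + 660)/4573 = 2735*(1/4573) = 2735/4573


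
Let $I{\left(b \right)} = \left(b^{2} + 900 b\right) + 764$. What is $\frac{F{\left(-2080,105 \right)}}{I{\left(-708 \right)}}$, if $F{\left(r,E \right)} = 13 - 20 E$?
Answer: $\frac{2087}{135172} \approx 0.01544$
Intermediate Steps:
$I{\left(b \right)} = 764 + b^{2} + 900 b$
$\frac{F{\left(-2080,105 \right)}}{I{\left(-708 \right)}} = \frac{13 - 2100}{764 + \left(-708\right)^{2} + 900 \left(-708\right)} = \frac{13 - 2100}{764 + 501264 - 637200} = - \frac{2087}{-135172} = \left(-2087\right) \left(- \frac{1}{135172}\right) = \frac{2087}{135172}$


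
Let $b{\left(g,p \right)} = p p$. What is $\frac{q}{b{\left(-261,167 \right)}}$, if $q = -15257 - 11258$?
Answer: $- \frac{26515}{27889} \approx -0.95073$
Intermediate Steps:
$b{\left(g,p \right)} = p^{2}$
$q = -26515$ ($q = -15257 - 11258 = -26515$)
$\frac{q}{b{\left(-261,167 \right)}} = - \frac{26515}{167^{2}} = - \frac{26515}{27889}$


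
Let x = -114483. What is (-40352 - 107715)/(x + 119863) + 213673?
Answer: 1149412673/5380 ≈ 2.1365e+5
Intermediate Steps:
(-40352 - 107715)/(x + 119863) + 213673 = (-40352 - 107715)/(-114483 + 119863) + 213673 = -148067/5380 + 213673 = 1149412673/5380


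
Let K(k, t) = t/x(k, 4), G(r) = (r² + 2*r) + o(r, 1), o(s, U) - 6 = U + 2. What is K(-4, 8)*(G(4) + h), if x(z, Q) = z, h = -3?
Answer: -60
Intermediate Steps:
o(s, U) = 8 + U (o(s, U) = 6 + (U + 2) = 6 + (2 + U) = 8 + U)
G(r) = 9 + r² + 2*r (G(r) = (r² + 2*r) + (8 + 1) = (r² + 2*r) + 9 = 9 + r² + 2*r)
K(k, t) = t/k
K(-4, 8)*(G(4) + h) = (8/(-4))*((9 + 4² + 2*4) - 3) = (8*(-¼))*((9 + 16 + 8) - 3) = -2*(33 - 3) = -2*30 = -60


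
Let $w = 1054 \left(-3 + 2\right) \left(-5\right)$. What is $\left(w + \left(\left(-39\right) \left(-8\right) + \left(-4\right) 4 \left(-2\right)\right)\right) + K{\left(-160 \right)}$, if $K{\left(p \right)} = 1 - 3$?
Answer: $5612$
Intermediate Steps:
$K{\left(p \right)} = -2$ ($K{\left(p \right)} = 1 - 3 = -2$)
$w = 5270$ ($w = 1054 \left(\left(-1\right) \left(-5\right)\right) = 1054 \cdot 5 = 5270$)
$\left(w + \left(\left(-39\right) \left(-8\right) + \left(-4\right) 4 \left(-2\right)\right)\right) + K{\left(-160 \right)} = \left(5270 + \left(\left(-39\right) \left(-8\right) + \left(-4\right) 4 \left(-2\right)\right)\right) - 2 = \left(5270 + \left(312 - -32\right)\right) - 2 = \left(5270 + \left(312 + 32\right)\right) - 2 = \left(5270 + 344\right) - 2 = 5614 - 2 = 5612$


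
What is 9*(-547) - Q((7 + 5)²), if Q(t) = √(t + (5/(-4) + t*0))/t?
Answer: -4923 - √571/288 ≈ -4923.1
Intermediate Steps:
Q(t) = √(-5/4 + t)/t (Q(t) = √(t + (5*(-¼) + 0))/t = √(t + (-5/4 + 0))/t = √(t - 5/4)/t = √(-5/4 + t)/t)
9*(-547) - Q((7 + 5)²) = 9*(-547) - √(-5 + 4*(7 + 5)²)/(2*((7 + 5)²)) = -4923 - √(-5 + 4*12²)/(2*(12²)) = -4923 - √(-5 + 4*144)/(2*144) = -4923 - √(-5 + 576)/(2*144) = -4923 - √571/(2*144) = -4923 - √571/288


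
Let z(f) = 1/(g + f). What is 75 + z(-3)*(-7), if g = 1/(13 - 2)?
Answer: 2477/32 ≈ 77.406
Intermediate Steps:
g = 1/11 ≈ 0.090909
z(f) = 1/(1/11 + f)
75 + z(-3)*(-7) = 75 + (11/(1 + 11*(-3)))*(-7) = 75 + (11/(1 - 33))*(-7) = 75 + (11/(-32))*(-7) = 75 + (11*(-1/32))*(-7) = 75 - 11/32*(-7) = 75 + 77/32 = 2477/32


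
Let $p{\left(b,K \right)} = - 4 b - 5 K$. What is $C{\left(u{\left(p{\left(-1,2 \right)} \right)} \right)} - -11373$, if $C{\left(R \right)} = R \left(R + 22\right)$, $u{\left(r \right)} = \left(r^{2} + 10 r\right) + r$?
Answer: $11613$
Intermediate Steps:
$p{\left(b,K \right)} = - 5 K - 4 b$
$u{\left(r \right)} = r^{2} + 11 r$
$C{\left(R \right)} = R \left(22 + R\right)$
$C{\left(u{\left(p{\left(-1,2 \right)} \right)} \right)} - -11373 = \left(\left(-5\right) 2 - -4\right) \left(11 - 6\right) \left(22 + \left(\left(-5\right) 2 - -4\right) \left(11 - 6\right)\right) - -11373 = \left(-10 + 4\right) \left(11 + \left(-10 + 4\right)\right) \left(22 + \left(-10 + 4\right) \left(11 + \left(-10 + 4\right)\right)\right) + 11373 = - 6 \left(11 - 6\right) \left(22 - 6 \left(11 - 6\right)\right) + 11373 = \left(-6\right) 5 \left(22 - 30\right) + 11373 = - 30 \left(22 - 30\right) + 11373 = \left(-30\right) \left(-8\right) + 11373 = 240 + 11373 = 11613$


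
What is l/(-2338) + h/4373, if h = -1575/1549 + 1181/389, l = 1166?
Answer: -1534782249213/3080314126757 ≈ -0.49826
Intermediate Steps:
h = 1216694/602561 (h = -1575*1/1549 + 1181*(1/389) = -1575/1549 + 1181/389 = 1216694/602561 ≈ 2.0192)
l/(-2338) + h/4373 = 1166/(-2338) + (1216694/602561)/4373 = 1166*(-1/2338) + (1216694/602561)*(1/4373) = -583/1169 + 1216694/2634999253 = -1534782249213/3080314126757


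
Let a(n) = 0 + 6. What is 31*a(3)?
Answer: 186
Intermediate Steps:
a(n) = 6
31*a(3) = 31*6 = 186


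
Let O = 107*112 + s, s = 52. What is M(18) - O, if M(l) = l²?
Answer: -11712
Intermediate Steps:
O = 12036 (O = 107*112 + 52 = 11984 + 52 = 12036)
M(18) - O = 18² - 1*12036 = 324 - 12036 = -11712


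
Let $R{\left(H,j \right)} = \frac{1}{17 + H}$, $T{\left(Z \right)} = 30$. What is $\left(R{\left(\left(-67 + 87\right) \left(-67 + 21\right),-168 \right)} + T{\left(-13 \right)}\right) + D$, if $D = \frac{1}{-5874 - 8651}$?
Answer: $\frac{56209546}{1873725} \approx 29.999$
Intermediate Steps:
$D = - \frac{1}{14525}$ ($D = \frac{1}{-14525} = - \frac{1}{14525} \approx -6.8847 \cdot 10^{-5}$)
$\left(R{\left(\left(-67 + 87\right) \left(-67 + 21\right),-168 \right)} + T{\left(-13 \right)}\right) + D = \left(\frac{1}{17 + \left(-67 + 87\right) \left(-67 + 21\right)} + 30\right) - \frac{1}{14525} = \left(\frac{1}{17 + 20 \left(-46\right)} + 30\right) - \frac{1}{14525} = \left(\frac{1}{17 - 920} + 30\right) - \frac{1}{14525} = \left(\frac{1}{-903} + 30\right) - \frac{1}{14525} = \left(- \frac{1}{903} + 30\right) - \frac{1}{14525} = \frac{27089}{903} - \frac{1}{14525} = \frac{56209546}{1873725}$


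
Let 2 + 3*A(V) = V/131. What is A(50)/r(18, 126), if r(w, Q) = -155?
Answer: 212/60915 ≈ 0.0034803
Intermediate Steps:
A(V) = -⅔ + V/393 (A(V) = -⅔ + (V/131)/3 = -⅔ + V/393)
A(50)/r(18, 126) = (-⅔ + (1/393)*50)/(-155) = (-⅔ + 50/393)*(-1/155) = -212/393*(-1/155) = 212/60915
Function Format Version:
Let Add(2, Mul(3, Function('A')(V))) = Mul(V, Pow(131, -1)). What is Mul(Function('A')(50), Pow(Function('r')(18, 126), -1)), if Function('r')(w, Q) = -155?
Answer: Rational(212, 60915) ≈ 0.0034803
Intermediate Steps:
Function('A')(V) = Add(Rational(-2, 3), Mul(Rational(1, 393), V)) (Function('A')(V) = Add(Rational(-2, 3), Mul(Rational(1, 3), Mul(V, Pow(131, -1)))) = Add(Rational(-2, 3), Mul(Rational(1, 3), Mul(V, Rational(1, 131)))) = Add(Rational(-2, 3), Mul(Rational(1, 3), Mul(Rational(1, 131), V))) = Add(Rational(-2, 3), Mul(Rational(1, 393), V)))
Mul(Function('A')(50), Pow(Function('r')(18, 126), -1)) = Mul(Add(Rational(-2, 3), Mul(Rational(1, 393), 50)), Pow(-155, -1)) = Mul(Add(Rational(-2, 3), Rational(50, 393)), Rational(-1, 155)) = Mul(Rational(-212, 393), Rational(-1, 155)) = Rational(212, 60915)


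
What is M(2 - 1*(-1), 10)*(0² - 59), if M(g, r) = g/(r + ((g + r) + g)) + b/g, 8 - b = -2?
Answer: -15871/78 ≈ -203.47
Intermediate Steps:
b = 10 (b = 8 - 1*(-2) = 8 + 2 = 10)
M(g, r) = 10/g + g/(2*g + 2*r) (M(g, r) = g/(r + ((g + r) + g)) + 10/g = g/(r + (r + 2*g)) + 10/g = g/(2*g + 2*r) + 10/g = 10/g + g/(2*g + 2*r))
M(2 - 1*(-1), 10)*(0² - 59) = (((2 - 1*(-1))² + 20*(2 - 1*(-1)) + 20*10)/(2*(2 - 1*(-1))*((2 - 1*(-1)) + 10)))*(0² - 59) = (((2 + 1)² + 20*(2 + 1) + 200)/(2*(2 + 1)*((2 + 1) + 10)))*(0 - 59) = ((½)*(3² + 20*3 + 200)/(3*(3 + 10)))*(-59) = ((½)*(⅓)*(9 + 60 + 200)/13)*(-59) = ((½)*(⅓)*(1/13)*269)*(-59) = (269/78)*(-59) = -15871/78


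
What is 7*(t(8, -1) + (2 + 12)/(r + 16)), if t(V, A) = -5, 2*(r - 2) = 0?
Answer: -266/9 ≈ -29.556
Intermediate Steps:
r = 2 (r = 2 + (½)*0 = 2 + 0 = 2)
7*(t(8, -1) + (2 + 12)/(r + 16)) = 7*(-5 + (2 + 12)/(2 + 16)) = 7*(-5 + 14/18) = 7*(-5 + 14*(1/18)) = 7*(-5 + 7/9) = 7*(-38/9) = -266/9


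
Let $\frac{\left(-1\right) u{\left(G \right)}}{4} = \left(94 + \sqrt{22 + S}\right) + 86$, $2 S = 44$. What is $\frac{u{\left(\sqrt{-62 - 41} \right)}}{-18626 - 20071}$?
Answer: $\frac{240}{12899} + \frac{8 \sqrt{11}}{38697} \approx 0.019292$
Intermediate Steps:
$S = 22$ ($S = \frac{1}{2} \cdot 44 = 22$)
$u{\left(G \right)} = -720 - 8 \sqrt{11}$ ($u{\left(G \right)} = - 4 \left(\left(94 + \sqrt{22 + 22}\right) + 86\right) = - 4 \left(\left(94 + \sqrt{44}\right) + 86\right) = - 4 \left(\left(94 + 2 \sqrt{11}\right) + 86\right) = - 4 \left(180 + 2 \sqrt{11}\right) = -720 - 8 \sqrt{11}$)
$\frac{u{\left(\sqrt{-62 - 41} \right)}}{-18626 - 20071} = \frac{-720 - 8 \sqrt{11}}{-18626 - 20071} = \frac{-720 - 8 \sqrt{11}}{-38697} = \left(-720 - 8 \sqrt{11}\right) \left(- \frac{1}{38697}\right) = \frac{240}{12899} + \frac{8 \sqrt{11}}{38697}$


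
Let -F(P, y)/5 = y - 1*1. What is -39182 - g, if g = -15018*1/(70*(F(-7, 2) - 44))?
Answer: -67204639/1715 ≈ -39186.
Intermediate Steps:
F(P, y) = 5 - 5*y (F(P, y) = -5*(y - 1*1) = -5*(y - 1) = -5*(-1 + y) = 5 - 5*y)
g = 7509/1715 (g = -15018*1/(70*((5 - 5*2) - 44)) = -15018*1/(70*((5 - 10) - 44)) = -15018*1/(70*(-5 - 44)) = -15018/((-49*70)) = -15018/(-3430) = -15018*(-1/3430) = 7509/1715 ≈ 4.3784)
-39182 - g = -39182 - 1*7509/1715 = -39182 - 7509/1715 = -67204639/1715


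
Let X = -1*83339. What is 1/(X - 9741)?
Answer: -1/93080 ≈ -1.0743e-5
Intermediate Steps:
X = -83339
1/(X - 9741) = 1/(-83339 - 9741) = 1/(-93080) = -1/93080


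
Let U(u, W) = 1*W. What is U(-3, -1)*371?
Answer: -371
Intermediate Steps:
U(u, W) = W
U(-3, -1)*371 = -1*371 = -371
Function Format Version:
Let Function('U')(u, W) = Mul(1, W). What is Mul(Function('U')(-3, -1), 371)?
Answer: -371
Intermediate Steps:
Function('U')(u, W) = W
Mul(Function('U')(-3, -1), 371) = Mul(-1, 371) = -371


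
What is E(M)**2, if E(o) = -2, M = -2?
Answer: 4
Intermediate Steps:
E(M)**2 = (-2)**2 = 4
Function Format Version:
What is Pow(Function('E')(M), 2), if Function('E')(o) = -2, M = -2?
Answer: 4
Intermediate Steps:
Pow(Function('E')(M), 2) = Pow(-2, 2) = 4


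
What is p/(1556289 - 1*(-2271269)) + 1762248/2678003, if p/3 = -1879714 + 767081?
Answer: -2193797105313/10250211806674 ≈ -0.21402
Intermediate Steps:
p = -3337899 (p = 3*(-1879714 + 767081) = 3*(-1112633) = -3337899)
p/(1556289 - 1*(-2271269)) + 1762248/2678003 = -3337899/(1556289 - 1*(-2271269)) + 1762248/2678003 = -3337899/(1556289 + 2271269) + 1762248*(1/2678003) = -3337899/3827558 + 1762248/2678003 = -2193797105313/10250211806674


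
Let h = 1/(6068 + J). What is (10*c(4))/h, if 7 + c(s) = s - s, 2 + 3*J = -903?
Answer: -1210930/3 ≈ -4.0364e+5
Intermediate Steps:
J = -905/3 (J = -⅔ + (⅓)*(-903) = -⅔ - 301 = -905/3 ≈ -301.67)
c(s) = -7 (c(s) = -7 + (s - s) = -7 + 0 = -7)
h = 3/17299 (h = 1/(6068 - 905/3) = 1/(17299/3) = 3/17299 ≈ 0.00017342)
(10*c(4))/h = (10*(-7))/(3/17299) = -70*17299/3 = -1210930/3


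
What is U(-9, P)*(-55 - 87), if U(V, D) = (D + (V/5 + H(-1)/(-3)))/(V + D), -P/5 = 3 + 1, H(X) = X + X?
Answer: -45014/435 ≈ -103.48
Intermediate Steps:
H(X) = 2*X
P = -20 (P = -5*(3 + 1) = -5*4 = -20)
U(V, D) = (2/3 + D + V/5)/(D + V) (U(V, D) = (D + (V/5 + (2*(-1))/(-3)))/(V + D) = (D + (V*(1/5) - 2*(-1/3)))/(D + V) = (D + (V/5 + 2/3))/(D + V) = (D + (2/3 + V/5))/(D + V) = (2/3 + D + V/5)/(D + V))
U(-9, P)*(-55 - 87) = ((2/3 - 20 + (1/5)*(-9))/(-20 - 9))*(-55 - 87) = ((2/3 - 20 - 9/5)/(-29))*(-142) = -1/29*(-317/15)*(-142) = (317/435)*(-142) = -45014/435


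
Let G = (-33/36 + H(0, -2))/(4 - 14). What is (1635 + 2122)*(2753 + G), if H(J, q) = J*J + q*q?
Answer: 1241023511/120 ≈ 1.0342e+7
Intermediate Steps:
H(J, q) = J² + q²
G = -37/120 (G = (-33/36 + (0² + (-2)²))/(4 - 14) = (-33*1/36 + (0 + 4))/(-10) = (-11/12 + 4)*(-⅒) = (37/12)*(-⅒) = -37/120 ≈ -0.30833)
(1635 + 2122)*(2753 + G) = (1635 + 2122)*(2753 - 37/120) = 3757*(330323/120) = 1241023511/120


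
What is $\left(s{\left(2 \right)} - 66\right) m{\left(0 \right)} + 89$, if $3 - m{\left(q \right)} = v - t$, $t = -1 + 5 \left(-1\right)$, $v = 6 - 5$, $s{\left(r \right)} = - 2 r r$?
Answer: $385$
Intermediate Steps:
$s{\left(r \right)} = - 2 r^{2}$
$v = 1$
$t = -6$ ($t = -1 - 5 = -6$)
$m{\left(q \right)} = -4$ ($m{\left(q \right)} = 3 - \left(1 - -6\right) = 3 - \left(1 + 6\right) = 3 - 7 = -4$)
$\left(s{\left(2 \right)} - 66\right) m{\left(0 \right)} + 89 = \left(- 2 \cdot 2^{2} - 66\right) \left(-4\right) + 89 = \left(\left(-2\right) 4 - 66\right) \left(-4\right) + 89 = \left(-8 - 66\right) \left(-4\right) + 89 = \left(-74\right) \left(-4\right) + 89 = 296 + 89 = 385$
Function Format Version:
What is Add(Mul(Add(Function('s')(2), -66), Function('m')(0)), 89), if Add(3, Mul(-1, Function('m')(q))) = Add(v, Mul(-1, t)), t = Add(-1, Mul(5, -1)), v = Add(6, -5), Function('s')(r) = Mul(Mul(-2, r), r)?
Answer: 385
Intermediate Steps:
Function('s')(r) = Mul(-2, Pow(r, 2))
v = 1
t = -6 (t = Add(-1, -5) = -6)
Function('m')(q) = -4 (Function('m')(q) = Add(3, Mul(-1, Add(1, Mul(-1, -6)))) = Add(3, Mul(-1, Add(1, 6))) = Add(3, Mul(-1, 7)) = Add(3, -7) = -4)
Add(Mul(Add(Function('s')(2), -66), Function('m')(0)), 89) = Add(Mul(Add(Mul(-2, Pow(2, 2)), -66), -4), 89) = Add(Mul(Add(Mul(-2, 4), -66), -4), 89) = Add(Mul(Add(-8, -66), -4), 89) = Add(Mul(-74, -4), 89) = Add(296, 89) = 385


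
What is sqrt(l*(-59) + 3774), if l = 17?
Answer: sqrt(2771) ≈ 52.640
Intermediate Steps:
sqrt(l*(-59) + 3774) = sqrt(17*(-59) + 3774) = sqrt(-1003 + 3774) = sqrt(2771)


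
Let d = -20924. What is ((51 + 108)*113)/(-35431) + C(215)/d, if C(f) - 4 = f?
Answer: -383700897/741358244 ≈ -0.51756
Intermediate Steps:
C(f) = 4 + f
((51 + 108)*113)/(-35431) + C(215)/d = ((51 + 108)*113)/(-35431) + (4 + 215)/(-20924) = (159*113)*(-1/35431) + 219*(-1/20924) = 17967*(-1/35431) - 219/20924 = -17967/35431 - 219/20924 = -383700897/741358244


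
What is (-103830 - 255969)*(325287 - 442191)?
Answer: 42061942296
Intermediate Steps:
(-103830 - 255969)*(325287 - 442191) = -359799*(-116904) = 42061942296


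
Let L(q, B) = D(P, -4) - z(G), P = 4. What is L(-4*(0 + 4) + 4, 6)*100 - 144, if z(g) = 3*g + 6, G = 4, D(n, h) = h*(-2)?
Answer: -1144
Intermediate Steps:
D(n, h) = -2*h
z(g) = 6 + 3*g
L(q, B) = -10 (L(q, B) = -2*(-4) - (6 + 3*4) = 8 - (6 + 12) = 8 - 1*18 = 8 - 18 = -10)
L(-4*(0 + 4) + 4, 6)*100 - 144 = -10*100 - 144 = -1000 - 144 = -1144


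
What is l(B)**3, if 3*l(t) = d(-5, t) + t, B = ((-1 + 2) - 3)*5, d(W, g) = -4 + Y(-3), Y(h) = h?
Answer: -4913/27 ≈ -181.96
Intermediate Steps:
d(W, g) = -7 (d(W, g) = -4 - 3 = -7)
B = -10 (B = (1 - 3)*5 = -2*5 = -10)
l(t) = -7/3 + t/3 (l(t) = (-7 + t)/3 = -7/3 + t/3)
l(B)**3 = (-7/3 + (1/3)*(-10))**3 = (-7/3 - 10/3)**3 = (-17/3)**3 = -4913/27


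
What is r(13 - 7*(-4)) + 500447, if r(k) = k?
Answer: 500488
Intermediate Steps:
r(13 - 7*(-4)) + 500447 = (13 - 7*(-4)) + 500447 = (13 + 28) + 500447 = 41 + 500447 = 500488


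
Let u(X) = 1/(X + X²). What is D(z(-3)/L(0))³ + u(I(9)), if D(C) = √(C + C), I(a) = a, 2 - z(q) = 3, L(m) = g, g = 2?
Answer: 1/90 - I ≈ 0.011111 - 1.0*I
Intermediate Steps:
L(m) = 2
z(q) = -1 (z(q) = 2 - 1*3 = 2 - 3 = -1)
D(C) = √2*√C (D(C) = √(2*C) = √2*√C)
D(z(-3)/L(0))³ + u(I(9)) = (√2*√(-1/2))³ + 1/(9*(1 + 9)) = (√2*√(-1*½))³ + (⅑)/10 = (√2*√(-½))³ + (⅑)*(⅒) = (√2*(I*√2/2))³ + 1/90 = I³ + 1/90 = -I + 1/90 = 1/90 - I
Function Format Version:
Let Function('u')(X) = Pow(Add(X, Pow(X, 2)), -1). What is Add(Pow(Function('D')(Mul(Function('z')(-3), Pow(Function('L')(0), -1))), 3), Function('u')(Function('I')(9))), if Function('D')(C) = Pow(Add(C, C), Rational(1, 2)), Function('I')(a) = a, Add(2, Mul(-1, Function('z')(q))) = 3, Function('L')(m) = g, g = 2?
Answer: Add(Rational(1, 90), Mul(-1, I)) ≈ Add(0.011111, Mul(-1.0000, I))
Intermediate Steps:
Function('L')(m) = 2
Function('z')(q) = -1 (Function('z')(q) = Add(2, Mul(-1, 3)) = Add(2, -3) = -1)
Function('D')(C) = Mul(Pow(2, Rational(1, 2)), Pow(C, Rational(1, 2))) (Function('D')(C) = Pow(Mul(2, C), Rational(1, 2)) = Mul(Pow(2, Rational(1, 2)), Pow(C, Rational(1, 2))))
Add(Pow(Function('D')(Mul(Function('z')(-3), Pow(Function('L')(0), -1))), 3), Function('u')(Function('I')(9))) = Add(Pow(Mul(Pow(2, Rational(1, 2)), Pow(Mul(-1, Pow(2, -1)), Rational(1, 2))), 3), Mul(Pow(9, -1), Pow(Add(1, 9), -1))) = Add(Pow(Mul(Pow(2, Rational(1, 2)), Pow(Mul(-1, Rational(1, 2)), Rational(1, 2))), 3), Mul(Rational(1, 9), Pow(10, -1))) = Add(Pow(Mul(Pow(2, Rational(1, 2)), Pow(Rational(-1, 2), Rational(1, 2))), 3), Mul(Rational(1, 9), Rational(1, 10))) = Add(Pow(Mul(Pow(2, Rational(1, 2)), Mul(Rational(1, 2), I, Pow(2, Rational(1, 2)))), 3), Rational(1, 90)) = Add(Pow(I, 3), Rational(1, 90)) = Add(Mul(-1, I), Rational(1, 90)) = Add(Rational(1, 90), Mul(-1, I))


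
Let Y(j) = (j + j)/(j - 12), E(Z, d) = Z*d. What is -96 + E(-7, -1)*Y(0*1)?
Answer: -96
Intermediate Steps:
Y(j) = 2*j/(-12 + j) (Y(j) = (2*j)/(-12 + j) = 2*j/(-12 + j))
-96 + E(-7, -1)*Y(0*1) = -96 + (-7*(-1))*(2*(0*1)/(-12 + 0*1)) = -96 + 7*(2*0/(-12 + 0)) = -96 + 7*(2*0/(-12)) = -96 + 7*(2*0*(-1/12)) = -96 + 7*0 = -96 + 0 = -96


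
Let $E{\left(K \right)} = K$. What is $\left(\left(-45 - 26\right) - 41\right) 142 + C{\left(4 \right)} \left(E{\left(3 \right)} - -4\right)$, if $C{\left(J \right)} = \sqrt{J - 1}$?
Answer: $-15904 + 7 \sqrt{3} \approx -15892.0$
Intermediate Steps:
$C{\left(J \right)} = \sqrt{-1 + J}$
$\left(\left(-45 - 26\right) - 41\right) 142 + C{\left(4 \right)} \left(E{\left(3 \right)} - -4\right) = \left(\left(-45 - 26\right) - 41\right) 142 + \sqrt{-1 + 4} \left(3 - -4\right) = \left(-71 - 41\right) 142 + \sqrt{3} \left(3 + 4\right) = \left(-112\right) 142 + \sqrt{3} \cdot 7 = -15904 + 7 \sqrt{3}$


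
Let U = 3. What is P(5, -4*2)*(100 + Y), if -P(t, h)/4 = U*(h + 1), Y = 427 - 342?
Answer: 15540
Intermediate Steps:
Y = 85
P(t, h) = -12 - 12*h (P(t, h) = -12*(h + 1) = -12*(1 + h) = -4*(3 + 3*h) = -12 - 12*h)
P(5, -4*2)*(100 + Y) = (-12 - (-48)*2)*(100 + 85) = (-12 - 12*(-8))*185 = (-12 + 96)*185 = 84*185 = 15540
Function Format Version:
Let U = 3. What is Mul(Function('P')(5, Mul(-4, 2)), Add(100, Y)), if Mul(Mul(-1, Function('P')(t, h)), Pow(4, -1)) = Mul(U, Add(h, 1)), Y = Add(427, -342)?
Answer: 15540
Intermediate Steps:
Y = 85
Function('P')(t, h) = Add(-12, Mul(-12, h)) (Function('P')(t, h) = Mul(-4, Mul(3, Add(h, 1))) = Mul(-4, Mul(3, Add(1, h))) = Mul(-4, Add(3, Mul(3, h))) = Add(-12, Mul(-12, h)))
Mul(Function('P')(5, Mul(-4, 2)), Add(100, Y)) = Mul(Add(-12, Mul(-12, Mul(-4, 2))), Add(100, 85)) = Mul(Add(-12, Mul(-12, -8)), 185) = Mul(Add(-12, 96), 185) = Mul(84, 185) = 15540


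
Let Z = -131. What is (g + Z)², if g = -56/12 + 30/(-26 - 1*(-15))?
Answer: 20857489/1089 ≈ 19153.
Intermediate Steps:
g = -244/33 (g = -56*1/12 + 30/(-26 + 15) = -14/3 + 30/(-11) = -14/3 + 30*(-1/11) = -14/3 - 30/11 = -244/33 ≈ -7.3939)
(g + Z)² = (-244/33 - 131)² = (-4567/33)² = 20857489/1089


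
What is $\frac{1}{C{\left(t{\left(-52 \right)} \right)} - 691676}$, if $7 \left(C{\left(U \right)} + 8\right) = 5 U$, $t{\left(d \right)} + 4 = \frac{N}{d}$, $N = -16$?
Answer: $- \frac{91}{62943484} \approx -1.4457 \cdot 10^{-6}$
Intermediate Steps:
$t{\left(d \right)} = -4 - \frac{16}{d}$
$C{\left(U \right)} = -8 + \frac{5 U}{7}$
$\frac{1}{C{\left(t{\left(-52 \right)} \right)} - 691676} = \frac{1}{\left(-8 + \frac{5 \left(-4 - \frac{16}{-52}\right)}{7}\right) - 691676} = \frac{1}{\left(-8 + \frac{5 \left(-4 - - \frac{4}{13}\right)}{7}\right) - 691676} = \frac{1}{\left(-8 + \frac{5 \left(-4 + \frac{4}{13}\right)}{7}\right) - 691676} = \frac{1}{\left(-8 + \frac{5}{7} \left(- \frac{48}{13}\right)\right) - 691676} = \frac{1}{\left(-8 - \frac{240}{91}\right) - 691676} = \frac{1}{- \frac{968}{91} - 691676} = \frac{1}{- \frac{62943484}{91}} = - \frac{91}{62943484}$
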